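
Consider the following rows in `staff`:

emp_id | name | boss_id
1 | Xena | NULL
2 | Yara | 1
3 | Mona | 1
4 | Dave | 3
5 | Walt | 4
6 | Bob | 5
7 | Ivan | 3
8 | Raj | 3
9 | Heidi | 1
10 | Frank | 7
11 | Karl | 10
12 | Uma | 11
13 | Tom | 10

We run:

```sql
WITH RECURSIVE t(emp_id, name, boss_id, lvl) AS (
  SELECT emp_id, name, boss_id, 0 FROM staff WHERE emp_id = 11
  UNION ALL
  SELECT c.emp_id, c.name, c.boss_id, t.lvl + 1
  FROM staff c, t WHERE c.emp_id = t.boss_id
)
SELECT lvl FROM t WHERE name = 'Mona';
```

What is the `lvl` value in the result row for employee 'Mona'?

3

Base: emp_id=11 (Karl), boss_id=10, lvl 0.
Iteration 1: join on emp_id=10 -> Frank (id 10, boss_id=7, lvl 1).
Iteration 2: join on emp_id=7 -> Ivan (id 7, boss_id=3, lvl 2).
Iteration 3: join on emp_id=3 -> Mona (id 3, boss_id=1, lvl 3).
Iteration 4: join on emp_id=1 -> Xena (id 1, boss_id=NULL, lvl 4).
Iteration 5: boss_id is NULL; no match; recursion stops.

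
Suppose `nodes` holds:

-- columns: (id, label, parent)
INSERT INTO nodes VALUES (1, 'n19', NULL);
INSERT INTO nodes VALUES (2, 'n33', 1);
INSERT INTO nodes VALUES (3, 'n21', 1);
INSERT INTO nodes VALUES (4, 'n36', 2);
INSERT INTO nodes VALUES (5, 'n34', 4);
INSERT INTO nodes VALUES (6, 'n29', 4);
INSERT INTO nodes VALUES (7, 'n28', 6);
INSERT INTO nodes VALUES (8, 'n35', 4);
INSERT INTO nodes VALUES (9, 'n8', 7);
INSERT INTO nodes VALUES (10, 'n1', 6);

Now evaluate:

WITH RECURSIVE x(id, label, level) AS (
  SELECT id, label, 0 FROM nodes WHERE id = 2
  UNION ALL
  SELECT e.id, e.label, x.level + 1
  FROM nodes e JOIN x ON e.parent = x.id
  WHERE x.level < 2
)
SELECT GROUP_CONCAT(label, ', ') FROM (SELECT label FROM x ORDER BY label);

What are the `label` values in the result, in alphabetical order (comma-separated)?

Base: id=2 (n33) at level 0.
Iteration 1: rows with parent in {2} -> n36 (id 4, level 1).
Iteration 2: rows with parent in {4} -> n34 (id 5, level 2), n29 (id 6, level 2), n35 (id 8, level 2).
Iteration 3: level < 2 fails for all current rows; recursion stops.

n29, n33, n34, n35, n36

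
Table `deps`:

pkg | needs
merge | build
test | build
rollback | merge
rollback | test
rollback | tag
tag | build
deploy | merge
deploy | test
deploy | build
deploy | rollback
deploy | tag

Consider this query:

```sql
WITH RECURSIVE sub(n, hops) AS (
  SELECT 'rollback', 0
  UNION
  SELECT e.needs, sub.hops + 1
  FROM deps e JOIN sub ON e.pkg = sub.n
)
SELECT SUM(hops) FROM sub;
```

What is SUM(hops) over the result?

5

Base: (rollback, hops=0).
Iteration 1: edges from {rollback} -> (merge, hops=1), (tag, hops=1), (test, hops=1).
Iteration 2: edges from {merge,tag,test} -> (build, hops=2). [UNION drops 2 duplicate row(s)]
Iteration 3: no outgoing edges from {build}; recursion stops.
SUM(hops) = 0 + 1 + 1 + 1 + 2 = 5.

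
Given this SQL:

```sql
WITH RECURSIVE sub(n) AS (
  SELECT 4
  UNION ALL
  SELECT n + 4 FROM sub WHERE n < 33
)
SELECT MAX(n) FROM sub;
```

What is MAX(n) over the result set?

36

Base: n=4.
Iteration 1: 4 < 33 holds -> n = 4 + 4 = 8.
Iteration 2: 8 < 33 holds -> n = 8 + 4 = 12.
Iteration 3: 12 < 33 holds -> n = 12 + 4 = 16.
Iteration 4: 16 < 33 holds -> n = 16 + 4 = 20.
Iteration 5: 20 < 33 holds -> n = 20 + 4 = 24.
Iteration 6: 24 < 33 holds -> n = 24 + 4 = 28.
Iteration 7: 28 < 33 holds -> n = 28 + 4 = 32.
Iteration 8: 32 < 33 holds -> n = 32 + 4 = 36.
Iteration 9: 36 < 33 fails; recursion stops.
n values: 4, 8, 12, 16, 20, 24, 28, 32, 36; the maximum is 36.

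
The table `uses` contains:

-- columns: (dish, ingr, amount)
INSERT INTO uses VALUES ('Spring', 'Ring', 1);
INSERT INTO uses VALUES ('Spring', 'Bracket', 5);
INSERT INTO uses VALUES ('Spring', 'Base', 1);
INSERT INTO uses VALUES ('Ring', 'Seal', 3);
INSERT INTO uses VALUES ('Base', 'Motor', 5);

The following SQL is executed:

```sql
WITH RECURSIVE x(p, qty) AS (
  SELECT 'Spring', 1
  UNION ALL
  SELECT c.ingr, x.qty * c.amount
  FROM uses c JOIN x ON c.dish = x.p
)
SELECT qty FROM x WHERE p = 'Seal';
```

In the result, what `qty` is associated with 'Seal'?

3

Base: (Spring, qty=1).
Iteration 1: components of {Spring} -> Base = 1*1 = 1, Bracket = 1*5 = 5, Ring = 1*1 = 1.
Iteration 2: components of {Base,Bracket,Ring} -> Motor = 1*5 = 5, Seal = 1*3 = 3.
Iteration 3: no further components; recursion stops.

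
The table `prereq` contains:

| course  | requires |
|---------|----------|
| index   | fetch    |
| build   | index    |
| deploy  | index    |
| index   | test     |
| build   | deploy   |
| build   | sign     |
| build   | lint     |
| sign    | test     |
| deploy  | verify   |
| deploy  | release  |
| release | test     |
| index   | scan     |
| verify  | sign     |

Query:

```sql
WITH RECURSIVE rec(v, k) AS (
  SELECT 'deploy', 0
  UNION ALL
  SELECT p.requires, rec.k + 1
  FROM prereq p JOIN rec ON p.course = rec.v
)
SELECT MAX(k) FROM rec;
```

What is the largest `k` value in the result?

Base: (deploy, k=0).
Iteration 1: edges from {deploy} -> (index, k=1), (release, k=1), (verify, k=1).
Iteration 2: edges from {index,release,verify} -> (fetch, k=2), (scan, k=2), (sign, k=2), (test, k=2) x2. [UNION ALL keeps all 5 new rows, including repeats]
Iteration 3: edges from {fetch,scan,sign,test} -> (test, k=3).
Iteration 4: no outgoing edges from {test}; recursion stops.
k values: 0, 1, 1, 1, 2, 2, 2, 2, 2, 3; the maximum is 3.

3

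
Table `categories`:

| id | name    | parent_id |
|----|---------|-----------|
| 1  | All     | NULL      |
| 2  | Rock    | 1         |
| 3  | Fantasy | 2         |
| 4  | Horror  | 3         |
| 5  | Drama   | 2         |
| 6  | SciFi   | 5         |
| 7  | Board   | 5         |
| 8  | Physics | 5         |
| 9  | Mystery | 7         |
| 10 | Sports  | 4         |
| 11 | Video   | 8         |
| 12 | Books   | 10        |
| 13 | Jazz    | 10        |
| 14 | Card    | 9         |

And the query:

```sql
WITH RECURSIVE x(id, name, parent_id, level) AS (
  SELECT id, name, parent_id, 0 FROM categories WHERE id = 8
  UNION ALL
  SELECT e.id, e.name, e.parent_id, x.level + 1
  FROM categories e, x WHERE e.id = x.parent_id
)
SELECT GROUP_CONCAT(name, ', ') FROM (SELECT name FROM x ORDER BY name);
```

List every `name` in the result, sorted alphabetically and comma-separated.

All, Drama, Physics, Rock

Base: id=8 (Physics), parent_id=5, level 0.
Iteration 1: join on id=5 -> Drama (id 5, parent_id=2, level 1).
Iteration 2: join on id=2 -> Rock (id 2, parent_id=1, level 2).
Iteration 3: join on id=1 -> All (id 1, parent_id=NULL, level 3).
Iteration 4: parent_id is NULL; no match; recursion stops.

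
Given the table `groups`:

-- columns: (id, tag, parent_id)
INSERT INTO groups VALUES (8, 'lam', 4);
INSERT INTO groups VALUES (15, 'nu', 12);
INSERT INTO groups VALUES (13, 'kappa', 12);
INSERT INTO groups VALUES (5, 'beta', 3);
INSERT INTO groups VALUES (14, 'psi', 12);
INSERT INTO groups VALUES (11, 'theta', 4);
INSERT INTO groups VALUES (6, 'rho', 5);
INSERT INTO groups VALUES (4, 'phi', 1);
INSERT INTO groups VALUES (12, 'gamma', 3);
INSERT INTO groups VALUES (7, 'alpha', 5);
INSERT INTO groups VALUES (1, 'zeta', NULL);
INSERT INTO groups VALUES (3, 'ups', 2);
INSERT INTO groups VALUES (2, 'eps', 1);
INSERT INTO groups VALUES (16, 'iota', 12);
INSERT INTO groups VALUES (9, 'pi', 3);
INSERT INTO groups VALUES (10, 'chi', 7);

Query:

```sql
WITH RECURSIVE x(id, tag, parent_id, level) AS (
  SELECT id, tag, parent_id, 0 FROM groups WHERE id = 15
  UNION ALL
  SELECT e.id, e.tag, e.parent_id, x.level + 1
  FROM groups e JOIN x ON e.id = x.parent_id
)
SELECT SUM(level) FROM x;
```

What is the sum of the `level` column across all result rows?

10

Base: id=15 (nu), parent_id=12, level 0.
Iteration 1: join on id=12 -> gamma (id 12, parent_id=3, level 1).
Iteration 2: join on id=3 -> ups (id 3, parent_id=2, level 2).
Iteration 3: join on id=2 -> eps (id 2, parent_id=1, level 3).
Iteration 4: join on id=1 -> zeta (id 1, parent_id=NULL, level 4).
Iteration 5: parent_id is NULL; no match; recursion stops.
SUM(level) = 0 + 1 + 2 + 3 + 4 = 10.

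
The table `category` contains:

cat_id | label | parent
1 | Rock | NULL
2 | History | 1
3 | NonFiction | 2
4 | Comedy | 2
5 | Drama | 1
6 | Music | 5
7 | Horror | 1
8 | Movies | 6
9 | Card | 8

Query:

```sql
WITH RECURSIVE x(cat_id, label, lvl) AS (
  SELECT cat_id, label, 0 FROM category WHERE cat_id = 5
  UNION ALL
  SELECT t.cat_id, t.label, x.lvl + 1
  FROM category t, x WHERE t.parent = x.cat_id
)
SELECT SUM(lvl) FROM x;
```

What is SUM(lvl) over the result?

Base: cat_id=5 (Drama) at lvl 0.
Iteration 1: rows with parent in {5} -> Music (id 6, lvl 1).
Iteration 2: rows with parent in {6} -> Movies (id 8, lvl 2).
Iteration 3: rows with parent in {8} -> Card (id 9, lvl 3).
Iteration 4: no rows with parent in {9}; recursion stops.
SUM(lvl) = 0 + 1 + 2 + 3 = 6.

6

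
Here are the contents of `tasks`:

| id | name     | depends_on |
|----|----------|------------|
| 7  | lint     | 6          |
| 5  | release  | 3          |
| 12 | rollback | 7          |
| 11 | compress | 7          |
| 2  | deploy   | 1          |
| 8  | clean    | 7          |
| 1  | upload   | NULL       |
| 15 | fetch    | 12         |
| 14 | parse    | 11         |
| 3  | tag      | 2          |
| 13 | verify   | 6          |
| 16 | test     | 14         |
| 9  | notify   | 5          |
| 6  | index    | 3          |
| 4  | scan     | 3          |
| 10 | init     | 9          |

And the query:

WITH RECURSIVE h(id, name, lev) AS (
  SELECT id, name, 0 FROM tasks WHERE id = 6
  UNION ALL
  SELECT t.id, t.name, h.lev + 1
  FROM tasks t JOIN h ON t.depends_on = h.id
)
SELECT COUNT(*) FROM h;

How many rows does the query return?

Base: id=6 (index) at lev 0.
Iteration 1: rows with depends_on in {6} -> lint (id 7, lev 1), verify (id 13, lev 1).
Iteration 2: rows with depends_on in {7,13} -> clean (id 8, lev 2), compress (id 11, lev 2), rollback (id 12, lev 2).
Iteration 3: rows with depends_on in {8,11,12} -> parse (id 14, lev 3), fetch (id 15, lev 3).
Iteration 4: rows with depends_on in {14,15} -> test (id 16, lev 4).
Iteration 5: no rows with depends_on in {16}; recursion stops.
Total rows emitted: 9.

9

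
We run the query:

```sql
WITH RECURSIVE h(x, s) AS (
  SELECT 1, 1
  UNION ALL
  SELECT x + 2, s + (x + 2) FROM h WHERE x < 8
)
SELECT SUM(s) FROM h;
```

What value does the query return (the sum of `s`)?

55

Base: x=1, s=1.
Iteration 1: 1 < 8 holds -> x = 1 + 2 = 3, s = 1 + 3 = 4.
Iteration 2: 3 < 8 holds -> x = 3 + 2 = 5, s = 4 + 5 = 9.
Iteration 3: 5 < 8 holds -> x = 5 + 2 = 7, s = 9 + 7 = 16.
Iteration 4: 7 < 8 holds -> x = 7 + 2 = 9, s = 16 + 9 = 25.
Iteration 5: 9 < 8 fails; recursion stops.
SUM(s) = 1 + 4 + 9 + 16 + 25 = 55.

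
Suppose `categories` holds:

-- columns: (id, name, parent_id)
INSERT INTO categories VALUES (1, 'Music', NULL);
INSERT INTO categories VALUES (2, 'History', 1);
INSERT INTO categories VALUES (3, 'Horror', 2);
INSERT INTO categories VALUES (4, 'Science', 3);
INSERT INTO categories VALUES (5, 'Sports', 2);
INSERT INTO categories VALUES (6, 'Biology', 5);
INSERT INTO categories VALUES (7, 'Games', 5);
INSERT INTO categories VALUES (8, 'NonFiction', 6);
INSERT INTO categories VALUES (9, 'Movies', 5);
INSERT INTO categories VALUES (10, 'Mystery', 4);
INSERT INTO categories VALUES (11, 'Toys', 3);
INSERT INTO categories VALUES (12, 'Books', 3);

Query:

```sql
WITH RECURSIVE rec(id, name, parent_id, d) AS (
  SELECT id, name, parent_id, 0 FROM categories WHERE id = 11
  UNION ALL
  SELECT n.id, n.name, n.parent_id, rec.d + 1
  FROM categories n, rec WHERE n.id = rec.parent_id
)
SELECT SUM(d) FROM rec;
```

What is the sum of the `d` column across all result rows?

Base: id=11 (Toys), parent_id=3, d 0.
Iteration 1: join on id=3 -> Horror (id 3, parent_id=2, d 1).
Iteration 2: join on id=2 -> History (id 2, parent_id=1, d 2).
Iteration 3: join on id=1 -> Music (id 1, parent_id=NULL, d 3).
Iteration 4: parent_id is NULL; no match; recursion stops.
SUM(d) = 0 + 1 + 2 + 3 = 6.

6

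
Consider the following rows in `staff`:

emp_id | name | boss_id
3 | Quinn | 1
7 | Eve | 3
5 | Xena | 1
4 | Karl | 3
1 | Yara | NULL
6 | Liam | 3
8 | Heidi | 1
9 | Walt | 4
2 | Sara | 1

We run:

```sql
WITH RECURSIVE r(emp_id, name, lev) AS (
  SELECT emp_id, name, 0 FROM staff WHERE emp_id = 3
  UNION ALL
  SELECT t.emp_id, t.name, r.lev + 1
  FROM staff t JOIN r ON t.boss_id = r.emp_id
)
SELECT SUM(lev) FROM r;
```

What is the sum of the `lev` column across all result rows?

5

Base: emp_id=3 (Quinn) at lev 0.
Iteration 1: rows with boss_id in {3} -> Karl (id 4, lev 1), Liam (id 6, lev 1), Eve (id 7, lev 1).
Iteration 2: rows with boss_id in {4,6,7} -> Walt (id 9, lev 2).
Iteration 3: no rows with boss_id in {9}; recursion stops.
SUM(lev) = 0 + 1 + 1 + 1 + 2 = 5.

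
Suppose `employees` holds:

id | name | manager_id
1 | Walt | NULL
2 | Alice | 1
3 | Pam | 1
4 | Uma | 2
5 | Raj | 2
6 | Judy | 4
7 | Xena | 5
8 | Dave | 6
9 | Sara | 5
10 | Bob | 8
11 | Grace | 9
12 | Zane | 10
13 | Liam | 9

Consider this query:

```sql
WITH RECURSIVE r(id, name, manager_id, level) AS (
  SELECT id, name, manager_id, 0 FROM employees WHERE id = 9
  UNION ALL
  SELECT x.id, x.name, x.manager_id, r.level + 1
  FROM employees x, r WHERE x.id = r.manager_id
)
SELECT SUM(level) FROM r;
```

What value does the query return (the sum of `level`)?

6

Base: id=9 (Sara), manager_id=5, level 0.
Iteration 1: join on id=5 -> Raj (id 5, manager_id=2, level 1).
Iteration 2: join on id=2 -> Alice (id 2, manager_id=1, level 2).
Iteration 3: join on id=1 -> Walt (id 1, manager_id=NULL, level 3).
Iteration 4: manager_id is NULL; no match; recursion stops.
SUM(level) = 0 + 1 + 2 + 3 = 6.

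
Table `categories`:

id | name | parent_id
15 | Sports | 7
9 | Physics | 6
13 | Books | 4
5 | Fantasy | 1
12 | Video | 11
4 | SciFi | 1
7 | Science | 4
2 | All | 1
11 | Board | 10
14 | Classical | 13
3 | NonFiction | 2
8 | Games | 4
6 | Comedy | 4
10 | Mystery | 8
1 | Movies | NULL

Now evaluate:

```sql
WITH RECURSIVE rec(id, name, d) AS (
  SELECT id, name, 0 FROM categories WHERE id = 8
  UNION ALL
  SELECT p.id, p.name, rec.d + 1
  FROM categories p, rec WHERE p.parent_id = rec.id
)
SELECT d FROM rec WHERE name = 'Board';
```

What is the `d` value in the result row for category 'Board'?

2

Base: id=8 (Games) at d 0.
Iteration 1: rows with parent_id in {8} -> Mystery (id 10, d 1).
Iteration 2: rows with parent_id in {10} -> Board (id 11, d 2).
Iteration 3: rows with parent_id in {11} -> Video (id 12, d 3).
Iteration 4: no rows with parent_id in {12}; recursion stops.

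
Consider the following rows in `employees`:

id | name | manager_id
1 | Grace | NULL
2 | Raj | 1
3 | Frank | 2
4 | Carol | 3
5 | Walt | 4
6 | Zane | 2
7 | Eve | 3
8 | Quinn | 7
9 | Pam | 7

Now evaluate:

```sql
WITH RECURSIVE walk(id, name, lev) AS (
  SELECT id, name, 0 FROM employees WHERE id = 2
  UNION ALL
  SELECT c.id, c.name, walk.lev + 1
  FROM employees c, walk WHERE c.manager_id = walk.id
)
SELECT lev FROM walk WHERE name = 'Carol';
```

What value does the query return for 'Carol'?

2

Base: id=2 (Raj) at lev 0.
Iteration 1: rows with manager_id in {2} -> Frank (id 3, lev 1), Zane (id 6, lev 1).
Iteration 2: rows with manager_id in {3,6} -> Carol (id 4, lev 2), Eve (id 7, lev 2).
Iteration 3: rows with manager_id in {4,7} -> Walt (id 5, lev 3), Quinn (id 8, lev 3), Pam (id 9, lev 3).
Iteration 4: no rows with manager_id in {5,8,9}; recursion stops.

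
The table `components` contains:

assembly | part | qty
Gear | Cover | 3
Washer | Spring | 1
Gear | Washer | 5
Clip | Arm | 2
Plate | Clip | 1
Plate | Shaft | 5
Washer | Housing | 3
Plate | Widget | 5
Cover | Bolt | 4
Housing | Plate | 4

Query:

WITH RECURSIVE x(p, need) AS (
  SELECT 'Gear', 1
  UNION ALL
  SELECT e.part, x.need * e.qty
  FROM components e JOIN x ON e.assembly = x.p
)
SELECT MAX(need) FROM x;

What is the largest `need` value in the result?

300

Base: (Gear, need=1).
Iteration 1: components of {Gear} -> Cover = 1*3 = 3, Washer = 1*5 = 5.
Iteration 2: components of {Cover,Washer} -> Bolt = 3*4 = 12, Housing = 5*3 = 15, Spring = 5*1 = 5.
Iteration 3: components of {Bolt,Housing,Spring} -> Plate = 15*4 = 60.
Iteration 4: components of {Plate} -> Clip = 60*1 = 60, Shaft = 60*5 = 300, Widget = 60*5 = 300.
Iteration 5: components of {Clip,Shaft,Widget} -> Arm = 60*2 = 120.
Iteration 6: no further components; recursion stops.
need values: 1, 5, 3, 15, 5, 12, 60, 300, 60, 300, 120; the maximum is 300.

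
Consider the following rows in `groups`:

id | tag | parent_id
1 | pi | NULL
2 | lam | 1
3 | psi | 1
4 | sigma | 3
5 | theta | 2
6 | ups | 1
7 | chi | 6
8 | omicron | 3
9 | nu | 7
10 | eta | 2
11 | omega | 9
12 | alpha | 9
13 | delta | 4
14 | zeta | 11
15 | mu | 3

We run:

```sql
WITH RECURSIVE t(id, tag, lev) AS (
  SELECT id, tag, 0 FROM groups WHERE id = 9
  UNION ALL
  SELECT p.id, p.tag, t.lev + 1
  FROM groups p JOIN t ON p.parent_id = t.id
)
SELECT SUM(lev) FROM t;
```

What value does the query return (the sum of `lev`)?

4

Base: id=9 (nu) at lev 0.
Iteration 1: rows with parent_id in {9} -> omega (id 11, lev 1), alpha (id 12, lev 1).
Iteration 2: rows with parent_id in {11,12} -> zeta (id 14, lev 2).
Iteration 3: no rows with parent_id in {14}; recursion stops.
SUM(lev) = 0 + 1 + 1 + 2 = 4.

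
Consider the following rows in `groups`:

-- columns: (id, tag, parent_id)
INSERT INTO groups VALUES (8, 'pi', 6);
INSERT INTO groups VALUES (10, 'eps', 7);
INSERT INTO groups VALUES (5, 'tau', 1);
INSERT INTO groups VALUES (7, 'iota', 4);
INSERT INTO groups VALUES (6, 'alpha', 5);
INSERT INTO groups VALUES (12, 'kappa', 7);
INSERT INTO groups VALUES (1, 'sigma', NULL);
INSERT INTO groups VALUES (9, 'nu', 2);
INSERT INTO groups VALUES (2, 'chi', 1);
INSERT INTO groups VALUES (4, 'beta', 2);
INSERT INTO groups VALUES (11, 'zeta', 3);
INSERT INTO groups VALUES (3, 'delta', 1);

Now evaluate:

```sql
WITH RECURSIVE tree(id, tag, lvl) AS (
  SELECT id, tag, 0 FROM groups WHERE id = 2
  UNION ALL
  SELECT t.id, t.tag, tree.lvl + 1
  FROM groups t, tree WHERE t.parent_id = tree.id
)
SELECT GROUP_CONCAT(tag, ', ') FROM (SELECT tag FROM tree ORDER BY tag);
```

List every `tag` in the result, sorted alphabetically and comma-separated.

beta, chi, eps, iota, kappa, nu

Base: id=2 (chi) at lvl 0.
Iteration 1: rows with parent_id in {2} -> beta (id 4, lvl 1), nu (id 9, lvl 1).
Iteration 2: rows with parent_id in {4,9} -> iota (id 7, lvl 2).
Iteration 3: rows with parent_id in {7} -> eps (id 10, lvl 3), kappa (id 12, lvl 3).
Iteration 4: no rows with parent_id in {10,12}; recursion stops.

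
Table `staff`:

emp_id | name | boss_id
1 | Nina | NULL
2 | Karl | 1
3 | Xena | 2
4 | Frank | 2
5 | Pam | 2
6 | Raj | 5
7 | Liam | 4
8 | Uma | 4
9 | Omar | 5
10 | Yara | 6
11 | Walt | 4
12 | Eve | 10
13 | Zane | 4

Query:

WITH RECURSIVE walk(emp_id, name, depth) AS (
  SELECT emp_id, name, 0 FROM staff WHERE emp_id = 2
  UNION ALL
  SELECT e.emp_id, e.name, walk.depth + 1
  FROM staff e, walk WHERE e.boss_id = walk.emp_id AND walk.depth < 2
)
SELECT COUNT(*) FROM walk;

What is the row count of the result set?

10

Base: emp_id=2 (Karl) at depth 0.
Iteration 1: rows with boss_id in {2} -> Xena (id 3, depth 1), Frank (id 4, depth 1), Pam (id 5, depth 1).
Iteration 2: rows with boss_id in {3,4,5} -> Raj (id 6, depth 2), Liam (id 7, depth 2), Uma (id 8, depth 2), Omar (id 9, depth 2), Walt (id 11, depth 2), Zane (id 13, depth 2).
Iteration 3: depth < 2 fails for all current rows; recursion stops.
Total rows emitted: 10.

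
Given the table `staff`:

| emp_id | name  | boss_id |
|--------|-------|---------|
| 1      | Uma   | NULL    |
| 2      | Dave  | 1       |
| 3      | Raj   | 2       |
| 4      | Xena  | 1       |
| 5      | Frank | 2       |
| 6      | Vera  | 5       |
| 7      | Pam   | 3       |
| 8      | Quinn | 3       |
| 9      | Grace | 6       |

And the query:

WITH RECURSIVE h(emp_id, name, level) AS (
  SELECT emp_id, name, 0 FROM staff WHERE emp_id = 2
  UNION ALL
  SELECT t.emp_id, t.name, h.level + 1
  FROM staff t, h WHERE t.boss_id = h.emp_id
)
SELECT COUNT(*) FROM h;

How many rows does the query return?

7

Base: emp_id=2 (Dave) at level 0.
Iteration 1: rows with boss_id in {2} -> Raj (id 3, level 1), Frank (id 5, level 1).
Iteration 2: rows with boss_id in {3,5} -> Vera (id 6, level 2), Pam (id 7, level 2), Quinn (id 8, level 2).
Iteration 3: rows with boss_id in {6,7,8} -> Grace (id 9, level 3).
Iteration 4: no rows with boss_id in {9}; recursion stops.
Total rows emitted: 7.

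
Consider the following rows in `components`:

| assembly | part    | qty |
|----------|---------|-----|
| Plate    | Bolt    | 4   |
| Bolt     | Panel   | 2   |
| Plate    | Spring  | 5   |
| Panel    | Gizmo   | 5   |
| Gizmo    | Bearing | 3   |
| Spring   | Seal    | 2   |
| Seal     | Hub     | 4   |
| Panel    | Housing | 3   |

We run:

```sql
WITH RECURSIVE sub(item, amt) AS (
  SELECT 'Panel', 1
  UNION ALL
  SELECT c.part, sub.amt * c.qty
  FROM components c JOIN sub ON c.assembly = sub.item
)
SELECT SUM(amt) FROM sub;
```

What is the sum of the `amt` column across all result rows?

Base: (Panel, amt=1).
Iteration 1: components of {Panel} -> Gizmo = 1*5 = 5, Housing = 1*3 = 3.
Iteration 2: components of {Gizmo,Housing} -> Bearing = 5*3 = 15.
Iteration 3: no further components; recursion stops.
SUM(amt) = 1 + 5 + 3 + 15 = 24.

24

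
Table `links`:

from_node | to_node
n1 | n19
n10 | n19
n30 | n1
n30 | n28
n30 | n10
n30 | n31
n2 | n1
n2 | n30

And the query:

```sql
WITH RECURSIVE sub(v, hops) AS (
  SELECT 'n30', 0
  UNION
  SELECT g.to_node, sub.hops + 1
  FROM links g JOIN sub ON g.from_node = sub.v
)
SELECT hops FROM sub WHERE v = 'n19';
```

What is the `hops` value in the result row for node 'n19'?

Base: (n30, hops=0).
Iteration 1: edges from {n30} -> (n1, hops=1), (n10, hops=1), (n28, hops=1), (n31, hops=1).
Iteration 2: edges from {n1,n10,n28,n31} -> (n19, hops=2). [UNION drops 1 duplicate row(s)]
Iteration 3: no outgoing edges from {n19}; recursion stops.

2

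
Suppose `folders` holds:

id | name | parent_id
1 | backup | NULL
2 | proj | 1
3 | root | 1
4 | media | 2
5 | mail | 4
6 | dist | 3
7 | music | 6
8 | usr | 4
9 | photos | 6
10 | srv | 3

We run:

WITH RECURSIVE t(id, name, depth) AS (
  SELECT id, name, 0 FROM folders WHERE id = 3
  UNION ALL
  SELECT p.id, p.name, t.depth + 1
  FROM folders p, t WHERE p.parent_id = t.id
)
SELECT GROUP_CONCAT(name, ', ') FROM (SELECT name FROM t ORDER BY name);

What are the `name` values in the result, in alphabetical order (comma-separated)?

dist, music, photos, root, srv

Base: id=3 (root) at depth 0.
Iteration 1: rows with parent_id in {3} -> dist (id 6, depth 1), srv (id 10, depth 1).
Iteration 2: rows with parent_id in {6,10} -> music (id 7, depth 2), photos (id 9, depth 2).
Iteration 3: no rows with parent_id in {7,9}; recursion stops.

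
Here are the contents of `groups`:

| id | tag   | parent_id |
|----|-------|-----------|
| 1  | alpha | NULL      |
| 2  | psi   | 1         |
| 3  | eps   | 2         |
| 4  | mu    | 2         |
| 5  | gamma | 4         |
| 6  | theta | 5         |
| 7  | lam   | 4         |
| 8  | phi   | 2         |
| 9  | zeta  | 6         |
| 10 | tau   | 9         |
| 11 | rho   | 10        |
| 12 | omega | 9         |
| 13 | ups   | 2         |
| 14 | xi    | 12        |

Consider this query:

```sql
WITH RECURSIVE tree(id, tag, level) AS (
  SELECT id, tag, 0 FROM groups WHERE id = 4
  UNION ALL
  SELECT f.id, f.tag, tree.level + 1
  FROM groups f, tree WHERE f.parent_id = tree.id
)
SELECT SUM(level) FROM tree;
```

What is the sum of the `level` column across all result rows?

Base: id=4 (mu) at level 0.
Iteration 1: rows with parent_id in {4} -> gamma (id 5, level 1), lam (id 7, level 1).
Iteration 2: rows with parent_id in {5,7} -> theta (id 6, level 2).
Iteration 3: rows with parent_id in {6} -> zeta (id 9, level 3).
Iteration 4: rows with parent_id in {9} -> tau (id 10, level 4), omega (id 12, level 4).
Iteration 5: rows with parent_id in {10,12} -> rho (id 11, level 5), xi (id 14, level 5).
Iteration 6: no rows with parent_id in {11,14}; recursion stops.
SUM(level) = 0 + 1 + 1 + 2 + 3 + 4 + 4 + 5 + 5 = 25.

25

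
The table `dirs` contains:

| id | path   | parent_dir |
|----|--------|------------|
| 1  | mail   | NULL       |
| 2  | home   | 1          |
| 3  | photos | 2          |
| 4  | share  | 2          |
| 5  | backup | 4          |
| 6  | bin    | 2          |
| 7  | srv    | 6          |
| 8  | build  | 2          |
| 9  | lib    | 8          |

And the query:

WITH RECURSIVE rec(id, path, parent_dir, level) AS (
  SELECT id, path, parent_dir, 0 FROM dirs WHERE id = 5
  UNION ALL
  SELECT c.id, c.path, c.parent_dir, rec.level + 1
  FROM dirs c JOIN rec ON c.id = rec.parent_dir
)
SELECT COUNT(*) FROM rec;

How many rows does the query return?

Base: id=5 (backup), parent_dir=4, level 0.
Iteration 1: join on id=4 -> share (id 4, parent_dir=2, level 1).
Iteration 2: join on id=2 -> home (id 2, parent_dir=1, level 2).
Iteration 3: join on id=1 -> mail (id 1, parent_dir=NULL, level 3).
Iteration 4: parent_dir is NULL; no match; recursion stops.
Total rows emitted: 4.

4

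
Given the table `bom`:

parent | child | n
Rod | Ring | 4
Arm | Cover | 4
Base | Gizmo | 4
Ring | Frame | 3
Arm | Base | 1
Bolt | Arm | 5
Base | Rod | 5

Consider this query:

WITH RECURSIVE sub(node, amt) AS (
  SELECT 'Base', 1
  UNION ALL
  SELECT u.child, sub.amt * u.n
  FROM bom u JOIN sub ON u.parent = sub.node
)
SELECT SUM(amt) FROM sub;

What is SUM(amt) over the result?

90

Base: (Base, amt=1).
Iteration 1: components of {Base} -> Gizmo = 1*4 = 4, Rod = 1*5 = 5.
Iteration 2: components of {Gizmo,Rod} -> Ring = 5*4 = 20.
Iteration 3: components of {Ring} -> Frame = 20*3 = 60.
Iteration 4: no further components; recursion stops.
SUM(amt) = 1 + 4 + 5 + 20 + 60 = 90.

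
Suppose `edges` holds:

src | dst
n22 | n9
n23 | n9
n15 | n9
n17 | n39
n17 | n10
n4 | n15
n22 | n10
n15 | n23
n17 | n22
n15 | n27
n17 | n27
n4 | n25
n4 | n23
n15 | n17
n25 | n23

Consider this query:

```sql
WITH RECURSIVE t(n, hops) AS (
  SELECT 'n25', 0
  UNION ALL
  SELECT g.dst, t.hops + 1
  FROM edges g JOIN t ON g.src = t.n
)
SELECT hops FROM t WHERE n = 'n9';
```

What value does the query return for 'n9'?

Base: (n25, hops=0).
Iteration 1: edges from {n25} -> (n23, hops=1).
Iteration 2: edges from {n23} -> (n9, hops=2).
Iteration 3: no outgoing edges from {n9}; recursion stops.

2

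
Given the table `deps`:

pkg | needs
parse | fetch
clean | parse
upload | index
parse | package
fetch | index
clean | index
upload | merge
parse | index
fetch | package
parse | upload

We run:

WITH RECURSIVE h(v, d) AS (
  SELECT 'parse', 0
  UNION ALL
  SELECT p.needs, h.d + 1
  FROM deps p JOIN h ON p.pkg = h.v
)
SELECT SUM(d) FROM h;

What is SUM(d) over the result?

12

Base: (parse, d=0).
Iteration 1: edges from {parse} -> (fetch, d=1), (index, d=1), (package, d=1), (upload, d=1).
Iteration 2: edges from {fetch,index,package,upload} -> (index, d=2) x2, (merge, d=2), (package, d=2). [UNION ALL keeps all 4 new rows, including repeats]
Iteration 3: no outgoing edges from {index,merge,package}; recursion stops.
SUM(d) = 0 + 1 + 1 + 1 + 1 + 2 + 2 + 2 + 2 = 12.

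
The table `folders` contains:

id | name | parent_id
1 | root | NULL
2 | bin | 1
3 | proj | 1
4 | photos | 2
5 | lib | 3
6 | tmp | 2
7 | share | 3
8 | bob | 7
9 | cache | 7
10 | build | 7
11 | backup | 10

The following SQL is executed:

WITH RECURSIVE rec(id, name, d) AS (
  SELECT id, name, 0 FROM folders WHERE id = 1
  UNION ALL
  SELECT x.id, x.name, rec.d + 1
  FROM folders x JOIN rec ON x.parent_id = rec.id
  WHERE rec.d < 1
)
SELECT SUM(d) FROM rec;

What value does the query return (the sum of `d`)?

2

Base: id=1 (root) at d 0.
Iteration 1: rows with parent_id in {1} -> bin (id 2, d 1), proj (id 3, d 1).
Iteration 2: d < 1 fails for all current rows; recursion stops.
SUM(d) = 0 + 1 + 1 = 2.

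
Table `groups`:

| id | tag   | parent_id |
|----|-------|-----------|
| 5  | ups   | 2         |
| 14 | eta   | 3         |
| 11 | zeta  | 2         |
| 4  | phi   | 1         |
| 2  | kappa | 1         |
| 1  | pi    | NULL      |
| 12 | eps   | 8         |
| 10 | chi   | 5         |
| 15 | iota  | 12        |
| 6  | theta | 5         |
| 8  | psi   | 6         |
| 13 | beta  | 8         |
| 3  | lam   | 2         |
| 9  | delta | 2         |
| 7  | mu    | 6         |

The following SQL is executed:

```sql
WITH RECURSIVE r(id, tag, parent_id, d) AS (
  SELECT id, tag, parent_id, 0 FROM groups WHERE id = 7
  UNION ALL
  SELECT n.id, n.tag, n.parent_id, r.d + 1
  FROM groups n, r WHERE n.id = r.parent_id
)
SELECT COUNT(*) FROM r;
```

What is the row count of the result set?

Base: id=7 (mu), parent_id=6, d 0.
Iteration 1: join on id=6 -> theta (id 6, parent_id=5, d 1).
Iteration 2: join on id=5 -> ups (id 5, parent_id=2, d 2).
Iteration 3: join on id=2 -> kappa (id 2, parent_id=1, d 3).
Iteration 4: join on id=1 -> pi (id 1, parent_id=NULL, d 4).
Iteration 5: parent_id is NULL; no match; recursion stops.
Total rows emitted: 5.

5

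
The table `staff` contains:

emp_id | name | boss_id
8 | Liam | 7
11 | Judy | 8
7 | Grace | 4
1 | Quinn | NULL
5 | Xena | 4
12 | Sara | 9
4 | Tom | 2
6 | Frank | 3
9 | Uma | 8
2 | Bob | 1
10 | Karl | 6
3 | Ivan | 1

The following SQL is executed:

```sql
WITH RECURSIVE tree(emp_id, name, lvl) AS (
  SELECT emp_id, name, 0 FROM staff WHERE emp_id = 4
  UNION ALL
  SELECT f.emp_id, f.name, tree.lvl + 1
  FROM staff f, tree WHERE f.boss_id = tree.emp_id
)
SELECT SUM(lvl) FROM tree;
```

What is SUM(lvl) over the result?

14

Base: emp_id=4 (Tom) at lvl 0.
Iteration 1: rows with boss_id in {4} -> Xena (id 5, lvl 1), Grace (id 7, lvl 1).
Iteration 2: rows with boss_id in {5,7} -> Liam (id 8, lvl 2).
Iteration 3: rows with boss_id in {8} -> Uma (id 9, lvl 3), Judy (id 11, lvl 3).
Iteration 4: rows with boss_id in {9,11} -> Sara (id 12, lvl 4).
Iteration 5: no rows with boss_id in {12}; recursion stops.
SUM(lvl) = 0 + 1 + 1 + 2 + 3 + 3 + 4 = 14.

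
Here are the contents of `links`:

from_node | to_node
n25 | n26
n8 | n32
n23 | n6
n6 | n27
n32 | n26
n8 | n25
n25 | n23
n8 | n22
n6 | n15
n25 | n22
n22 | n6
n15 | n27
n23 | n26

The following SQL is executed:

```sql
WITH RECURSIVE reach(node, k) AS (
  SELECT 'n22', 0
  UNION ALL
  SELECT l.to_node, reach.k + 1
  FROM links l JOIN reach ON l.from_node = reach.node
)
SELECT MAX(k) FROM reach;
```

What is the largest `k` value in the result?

3

Base: (n22, k=0).
Iteration 1: edges from {n22} -> (n6, k=1).
Iteration 2: edges from {n6} -> (n15, k=2), (n27, k=2).
Iteration 3: edges from {n15,n27} -> (n27, k=3).
Iteration 4: no outgoing edges from {n27}; recursion stops.
k values: 0, 1, 2, 2, 3; the maximum is 3.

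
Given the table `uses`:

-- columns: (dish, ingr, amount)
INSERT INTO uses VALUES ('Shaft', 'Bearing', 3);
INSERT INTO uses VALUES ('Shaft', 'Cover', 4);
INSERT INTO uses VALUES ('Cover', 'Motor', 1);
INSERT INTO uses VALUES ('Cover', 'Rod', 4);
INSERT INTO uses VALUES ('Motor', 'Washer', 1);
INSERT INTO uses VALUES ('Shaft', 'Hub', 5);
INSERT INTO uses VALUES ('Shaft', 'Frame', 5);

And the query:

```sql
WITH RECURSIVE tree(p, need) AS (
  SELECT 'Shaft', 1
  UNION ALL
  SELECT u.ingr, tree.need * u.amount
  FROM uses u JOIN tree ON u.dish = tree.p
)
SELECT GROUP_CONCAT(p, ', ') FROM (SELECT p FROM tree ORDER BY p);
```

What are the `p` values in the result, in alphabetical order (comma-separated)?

Bearing, Cover, Frame, Hub, Motor, Rod, Shaft, Washer

Base: (Shaft, need=1).
Iteration 1: components of {Shaft} -> Bearing = 1*3 = 3, Cover = 1*4 = 4, Frame = 1*5 = 5, Hub = 1*5 = 5.
Iteration 2: components of {Bearing,Cover,Frame,Hub} -> Motor = 4*1 = 4, Rod = 4*4 = 16.
Iteration 3: components of {Motor,Rod} -> Washer = 4*1 = 4.
Iteration 4: no further components; recursion stops.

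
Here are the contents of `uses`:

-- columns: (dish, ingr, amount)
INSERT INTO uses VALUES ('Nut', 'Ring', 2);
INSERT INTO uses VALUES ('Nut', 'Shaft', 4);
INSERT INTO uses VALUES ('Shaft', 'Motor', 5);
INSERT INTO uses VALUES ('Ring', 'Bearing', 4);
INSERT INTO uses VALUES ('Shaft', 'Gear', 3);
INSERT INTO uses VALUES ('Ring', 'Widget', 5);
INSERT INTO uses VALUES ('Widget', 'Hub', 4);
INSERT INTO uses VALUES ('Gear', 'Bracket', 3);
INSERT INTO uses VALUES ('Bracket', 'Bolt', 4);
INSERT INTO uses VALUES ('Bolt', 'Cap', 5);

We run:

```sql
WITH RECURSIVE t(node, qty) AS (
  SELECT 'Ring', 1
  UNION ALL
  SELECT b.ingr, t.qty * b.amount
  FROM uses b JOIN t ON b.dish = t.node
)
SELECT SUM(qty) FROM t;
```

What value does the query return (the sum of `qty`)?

Base: (Ring, qty=1).
Iteration 1: components of {Ring} -> Bearing = 1*4 = 4, Widget = 1*5 = 5.
Iteration 2: components of {Bearing,Widget} -> Hub = 5*4 = 20.
Iteration 3: no further components; recursion stops.
SUM(qty) = 1 + 4 + 5 + 20 = 30.

30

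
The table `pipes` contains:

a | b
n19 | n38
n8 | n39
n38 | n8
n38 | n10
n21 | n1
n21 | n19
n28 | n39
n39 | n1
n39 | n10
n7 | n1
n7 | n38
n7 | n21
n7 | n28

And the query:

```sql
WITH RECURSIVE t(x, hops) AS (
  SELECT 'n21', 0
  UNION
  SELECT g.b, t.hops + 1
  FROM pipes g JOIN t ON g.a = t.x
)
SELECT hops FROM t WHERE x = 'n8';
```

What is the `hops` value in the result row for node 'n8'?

Base: (n21, hops=0).
Iteration 1: edges from {n21} -> (n1, hops=1), (n19, hops=1).
Iteration 2: edges from {n1,n19} -> (n38, hops=2).
Iteration 3: edges from {n38} -> (n10, hops=3), (n8, hops=3).
Iteration 4: edges from {n10,n8} -> (n39, hops=4).
Iteration 5: edges from {n39} -> (n1, hops=5), (n10, hops=5).
Iteration 6: no outgoing edges from {n1,n10}; recursion stops.

3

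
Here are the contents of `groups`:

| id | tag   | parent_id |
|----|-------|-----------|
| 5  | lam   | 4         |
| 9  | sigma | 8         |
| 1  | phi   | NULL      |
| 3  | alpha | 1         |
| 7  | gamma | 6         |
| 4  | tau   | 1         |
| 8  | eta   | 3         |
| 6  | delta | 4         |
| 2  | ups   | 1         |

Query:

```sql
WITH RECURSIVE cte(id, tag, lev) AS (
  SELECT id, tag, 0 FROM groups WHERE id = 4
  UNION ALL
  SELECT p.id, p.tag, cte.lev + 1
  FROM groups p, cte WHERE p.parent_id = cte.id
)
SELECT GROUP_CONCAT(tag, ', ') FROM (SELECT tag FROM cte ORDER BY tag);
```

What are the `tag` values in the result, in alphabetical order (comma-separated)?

delta, gamma, lam, tau

Base: id=4 (tau) at lev 0.
Iteration 1: rows with parent_id in {4} -> lam (id 5, lev 1), delta (id 6, lev 1).
Iteration 2: rows with parent_id in {5,6} -> gamma (id 7, lev 2).
Iteration 3: no rows with parent_id in {7}; recursion stops.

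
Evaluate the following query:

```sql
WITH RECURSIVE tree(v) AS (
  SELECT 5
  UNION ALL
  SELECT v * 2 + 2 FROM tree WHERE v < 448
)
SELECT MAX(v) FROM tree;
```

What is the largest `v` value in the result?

894

Base: v=5.
Iteration 1: 5 < 448 holds -> v = 5 * 2 + 2 = 12.
Iteration 2: 12 < 448 holds -> v = 12 * 2 + 2 = 26.
Iteration 3: 26 < 448 holds -> v = 26 * 2 + 2 = 54.
Iteration 4: 54 < 448 holds -> v = 54 * 2 + 2 = 110.
Iteration 5: 110 < 448 holds -> v = 110 * 2 + 2 = 222.
Iteration 6: 222 < 448 holds -> v = 222 * 2 + 2 = 446.
Iteration 7: 446 < 448 holds -> v = 446 * 2 + 2 = 894.
Iteration 8: 894 < 448 fails; recursion stops.
v values: 5, 12, 26, 54, 110, 222, 446, 894; the maximum is 894.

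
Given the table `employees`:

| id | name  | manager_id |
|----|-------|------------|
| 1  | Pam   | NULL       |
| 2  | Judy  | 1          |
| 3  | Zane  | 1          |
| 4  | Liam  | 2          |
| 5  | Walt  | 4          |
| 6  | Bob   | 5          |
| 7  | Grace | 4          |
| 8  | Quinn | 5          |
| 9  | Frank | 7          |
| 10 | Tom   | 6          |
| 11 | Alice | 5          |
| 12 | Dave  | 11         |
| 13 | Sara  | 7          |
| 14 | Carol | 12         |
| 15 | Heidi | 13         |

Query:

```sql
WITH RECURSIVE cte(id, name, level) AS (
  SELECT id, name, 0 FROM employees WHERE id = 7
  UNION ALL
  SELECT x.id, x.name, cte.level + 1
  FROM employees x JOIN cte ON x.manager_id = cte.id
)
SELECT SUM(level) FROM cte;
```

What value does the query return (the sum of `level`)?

Base: id=7 (Grace) at level 0.
Iteration 1: rows with manager_id in {7} -> Frank (id 9, level 1), Sara (id 13, level 1).
Iteration 2: rows with manager_id in {9,13} -> Heidi (id 15, level 2).
Iteration 3: no rows with manager_id in {15}; recursion stops.
SUM(level) = 0 + 1 + 1 + 2 = 4.

4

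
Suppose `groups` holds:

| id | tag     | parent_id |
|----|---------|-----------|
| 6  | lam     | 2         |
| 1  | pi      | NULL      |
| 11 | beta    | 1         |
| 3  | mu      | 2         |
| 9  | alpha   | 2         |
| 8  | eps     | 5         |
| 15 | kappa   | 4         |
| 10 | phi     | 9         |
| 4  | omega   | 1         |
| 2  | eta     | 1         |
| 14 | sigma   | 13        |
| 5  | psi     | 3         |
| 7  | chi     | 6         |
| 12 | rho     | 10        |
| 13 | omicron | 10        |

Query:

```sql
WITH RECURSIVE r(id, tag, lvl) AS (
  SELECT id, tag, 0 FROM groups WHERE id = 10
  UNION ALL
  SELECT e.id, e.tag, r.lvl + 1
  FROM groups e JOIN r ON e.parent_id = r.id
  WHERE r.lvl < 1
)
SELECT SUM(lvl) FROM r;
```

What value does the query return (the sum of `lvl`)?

2

Base: id=10 (phi) at lvl 0.
Iteration 1: rows with parent_id in {10} -> rho (id 12, lvl 1), omicron (id 13, lvl 1).
Iteration 2: lvl < 1 fails for all current rows; recursion stops.
SUM(lvl) = 0 + 1 + 1 = 2.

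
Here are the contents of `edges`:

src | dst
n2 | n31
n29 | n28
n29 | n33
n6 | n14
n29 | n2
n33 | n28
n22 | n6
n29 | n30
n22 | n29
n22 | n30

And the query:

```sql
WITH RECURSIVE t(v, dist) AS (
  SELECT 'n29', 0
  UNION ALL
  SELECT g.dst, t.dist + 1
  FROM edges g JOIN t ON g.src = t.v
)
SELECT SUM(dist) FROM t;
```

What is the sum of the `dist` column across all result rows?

8

Base: (n29, dist=0).
Iteration 1: edges from {n29} -> (n2, dist=1), (n28, dist=1), (n30, dist=1), (n33, dist=1).
Iteration 2: edges from {n2,n28,n30,n33} -> (n28, dist=2), (n31, dist=2).
Iteration 3: no outgoing edges from {n28,n31}; recursion stops.
SUM(dist) = 0 + 1 + 1 + 1 + 1 + 2 + 2 = 8.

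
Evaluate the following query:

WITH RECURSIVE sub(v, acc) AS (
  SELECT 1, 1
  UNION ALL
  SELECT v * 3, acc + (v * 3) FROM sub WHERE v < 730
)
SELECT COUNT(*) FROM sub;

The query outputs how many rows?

Base: v=1, acc=1.
Iteration 1: 1 < 730 holds -> v = 1 * 3 = 3, acc = 1 + 3 = 4.
Iteration 2: 3 < 730 holds -> v = 3 * 3 = 9, acc = 4 + 9 = 13.
Iteration 3: 9 < 730 holds -> v = 9 * 3 = 27, acc = 13 + 27 = 40.
Iteration 4: 27 < 730 holds -> v = 27 * 3 = 81, acc = 40 + 81 = 121.
Iteration 5: 81 < 730 holds -> v = 81 * 3 = 243, acc = 121 + 243 = 364.
Iteration 6: 243 < 730 holds -> v = 243 * 3 = 729, acc = 364 + 729 = 1093.
Iteration 7: 729 < 730 holds -> v = 729 * 3 = 2187, acc = 1093 + 2187 = 3280.
Iteration 8: 2187 < 730 fails; recursion stops.
Total rows emitted: 8.

8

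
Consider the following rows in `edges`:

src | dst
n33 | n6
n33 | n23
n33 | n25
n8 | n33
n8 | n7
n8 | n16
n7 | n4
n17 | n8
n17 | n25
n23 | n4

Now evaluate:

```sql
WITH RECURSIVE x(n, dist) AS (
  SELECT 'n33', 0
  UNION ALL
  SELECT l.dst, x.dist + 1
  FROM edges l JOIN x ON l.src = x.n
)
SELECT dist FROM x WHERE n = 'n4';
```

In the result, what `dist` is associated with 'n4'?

2

Base: (n33, dist=0).
Iteration 1: edges from {n33} -> (n23, dist=1), (n25, dist=1), (n6, dist=1).
Iteration 2: edges from {n23,n25,n6} -> (n4, dist=2).
Iteration 3: no outgoing edges from {n4}; recursion stops.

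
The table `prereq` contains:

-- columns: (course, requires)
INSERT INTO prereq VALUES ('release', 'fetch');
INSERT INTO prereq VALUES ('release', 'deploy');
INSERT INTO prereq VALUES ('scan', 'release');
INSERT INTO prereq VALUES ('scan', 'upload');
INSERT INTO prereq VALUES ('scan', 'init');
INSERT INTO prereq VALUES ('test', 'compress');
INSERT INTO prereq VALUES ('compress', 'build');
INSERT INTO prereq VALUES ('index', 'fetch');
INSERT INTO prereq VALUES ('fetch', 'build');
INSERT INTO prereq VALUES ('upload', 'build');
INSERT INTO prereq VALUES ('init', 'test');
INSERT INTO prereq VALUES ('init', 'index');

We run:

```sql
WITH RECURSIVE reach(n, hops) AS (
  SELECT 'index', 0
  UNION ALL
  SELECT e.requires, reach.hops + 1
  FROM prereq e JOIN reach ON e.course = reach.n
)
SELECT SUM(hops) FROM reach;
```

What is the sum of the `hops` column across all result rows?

Base: (index, hops=0).
Iteration 1: edges from {index} -> (fetch, hops=1).
Iteration 2: edges from {fetch} -> (build, hops=2).
Iteration 3: no outgoing edges from {build}; recursion stops.
SUM(hops) = 0 + 1 + 2 = 3.

3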